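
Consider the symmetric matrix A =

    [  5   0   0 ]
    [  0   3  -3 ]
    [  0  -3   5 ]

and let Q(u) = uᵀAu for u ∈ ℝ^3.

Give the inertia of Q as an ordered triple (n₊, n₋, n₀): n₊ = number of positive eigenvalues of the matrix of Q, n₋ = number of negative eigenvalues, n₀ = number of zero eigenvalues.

(3, 0, 0)

Symmetric row and column elimination reduces A to a congruent diagonal form with pivots 5, 3, 2.
That gives 3 positive pivots.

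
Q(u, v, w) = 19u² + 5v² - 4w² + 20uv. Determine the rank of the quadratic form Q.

Write A = [[19, 10, 0], [10, 5, 0], [0, 0, -4]].
Congruent diagonalization of A (simultaneous row and column reduction) yields pivots 19, -5/19, -4.
Counting signs: 1 positive, 2 negative.
The rank is the number of nonzero pivots: 3.

3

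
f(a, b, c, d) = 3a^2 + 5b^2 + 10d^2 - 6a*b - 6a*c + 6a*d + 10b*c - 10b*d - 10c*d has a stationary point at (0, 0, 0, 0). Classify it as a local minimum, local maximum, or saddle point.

The Hessian at the origin is H = [[6, -6, -6, 6], [-6, 10, 10, -10], [-6, 10, 0, -10], [6, -10, -10, 20]].
Applying the same elementary operations to the rows and columns of H produces a congruent diagonal matrix with entries 6, 4, -10, 10.
So there are 3 positive, 1 negative pivots.
H is indefinite, so the origin is a saddle point.

saddle point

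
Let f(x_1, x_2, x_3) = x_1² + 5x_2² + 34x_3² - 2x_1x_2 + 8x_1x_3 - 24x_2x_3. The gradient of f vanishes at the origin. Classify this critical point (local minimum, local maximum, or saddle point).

The Hessian at the origin is H = [[2, -2, 8], [-2, 10, -24], [8, -24, 68]].
Symmetric row and column elimination reduces H to a congruent diagonal form with pivots 2, 8, 4.
Counting signs: 3 positive.
H is positive definite, so the origin is a strict local minimum.

local minimum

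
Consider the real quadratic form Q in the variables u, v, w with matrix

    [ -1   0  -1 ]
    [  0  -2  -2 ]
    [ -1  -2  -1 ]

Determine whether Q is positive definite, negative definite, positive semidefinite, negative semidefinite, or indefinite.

Congruent diagonalization of A (simultaneous row and column reduction) yields pivots -1, -2, 2.
That gives 1 positive, 2 negative pivots.
Hence Q is indefinite.

indefinite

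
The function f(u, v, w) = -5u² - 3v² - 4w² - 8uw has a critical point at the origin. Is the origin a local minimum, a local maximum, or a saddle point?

local maximum

The Hessian at the origin is H = [[-10, 0, -8], [0, -6, 0], [-8, 0, -8]].
Symmetric row and column elimination reduces H to a congruent diagonal form with pivots -10, -6, -8/5.
So there are 3 negative pivots.
H is negative definite, so the origin is a strict local maximum.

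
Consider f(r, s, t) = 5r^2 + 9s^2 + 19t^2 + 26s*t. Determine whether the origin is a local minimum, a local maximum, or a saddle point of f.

local minimum

The Hessian at the origin is H = [[10, 0, 0], [0, 18, 26], [0, 26, 38]].
Applying the same elementary operations to the rows and columns of H produces a congruent diagonal matrix with entries 10, 18, 4/9.
That gives 3 positive pivots.
H is positive definite, so the origin is a strict local minimum.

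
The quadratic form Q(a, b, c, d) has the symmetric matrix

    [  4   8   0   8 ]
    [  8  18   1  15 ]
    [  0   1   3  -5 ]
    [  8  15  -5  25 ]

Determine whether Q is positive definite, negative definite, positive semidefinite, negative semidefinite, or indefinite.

Leading principal minors: Δ_1 = 4, Δ_2 = 8, Δ_3 = 20, Δ_4 = 8.
All leading principal minors are positive, so by Sylvester's criterion Q is positive definite.

positive definite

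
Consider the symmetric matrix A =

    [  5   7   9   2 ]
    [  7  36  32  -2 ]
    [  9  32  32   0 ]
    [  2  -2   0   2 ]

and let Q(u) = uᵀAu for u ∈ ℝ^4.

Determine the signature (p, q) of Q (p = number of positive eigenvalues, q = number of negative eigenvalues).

Row-reducing A symmetrically gives the diagonal entries 5, 131/5, 188/131, 15/47.
Counting signs: 4 positive.

(4, 0)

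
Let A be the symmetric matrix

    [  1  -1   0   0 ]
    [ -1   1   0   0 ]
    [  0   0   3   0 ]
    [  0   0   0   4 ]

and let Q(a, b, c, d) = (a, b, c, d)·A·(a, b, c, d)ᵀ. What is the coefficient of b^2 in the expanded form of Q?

The coefficient of b^2 is the diagonal entry A[2,2] = 1.

1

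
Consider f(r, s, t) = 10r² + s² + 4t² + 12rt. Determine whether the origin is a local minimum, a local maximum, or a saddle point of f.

local minimum

The Hessian at the origin is H = [[20, 0, 12], [0, 2, 0], [12, 0, 8]].
Row-reducing H symmetrically gives the diagonal entries 20, 2, 4/5.
So there are 3 positive pivots.
H is positive definite, so the origin is a strict local minimum.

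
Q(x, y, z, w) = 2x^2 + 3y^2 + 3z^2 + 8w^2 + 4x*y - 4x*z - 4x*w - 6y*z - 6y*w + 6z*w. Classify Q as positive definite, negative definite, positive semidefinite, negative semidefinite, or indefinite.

The symmetric matrix is A = [[2, 2, -2, -2], [2, 3, -3, -3], [-2, -3, 3, 3], [-2, -3, 3, 8]].
Applying the same elementary operations to the rows and columns of A produces a congruent diagonal matrix with entries 2, 1, 0, 5.
So there are 3 positive, 1 zero pivots.
Hence Q is positive semidefinite.

positive semidefinite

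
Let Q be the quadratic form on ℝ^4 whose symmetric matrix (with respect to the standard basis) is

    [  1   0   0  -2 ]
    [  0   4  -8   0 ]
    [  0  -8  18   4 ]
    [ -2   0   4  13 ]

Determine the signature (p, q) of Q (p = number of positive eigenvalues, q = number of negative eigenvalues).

(4, 0)

Row-reducing A symmetrically gives the diagonal entries 1, 4, 2, 1.
That gives 4 positive pivots.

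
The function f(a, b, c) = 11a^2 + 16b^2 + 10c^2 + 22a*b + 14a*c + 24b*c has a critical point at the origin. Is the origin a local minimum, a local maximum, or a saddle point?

local minimum

The Hessian at the origin is H = [[22, 22, 14], [22, 32, 24], [14, 24, 20]].
Applying the same elementary operations to the rows and columns of H produces a congruent diagonal matrix with entries 22, 10, 12/11.
So there are 3 positive pivots.
H is positive definite, so the origin is a strict local minimum.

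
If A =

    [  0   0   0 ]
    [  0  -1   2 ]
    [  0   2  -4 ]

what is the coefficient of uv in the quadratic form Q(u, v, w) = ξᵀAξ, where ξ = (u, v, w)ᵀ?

The coefficient of uv is A[1,2] + A[2,1] = 2·0 = 0.

0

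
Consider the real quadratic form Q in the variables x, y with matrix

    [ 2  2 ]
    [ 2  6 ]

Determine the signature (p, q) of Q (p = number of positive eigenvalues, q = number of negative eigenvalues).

(2, 0)

An LDLᵀ factorisation of A has diagonal entries 2, 4.
So there are 2 positive pivots.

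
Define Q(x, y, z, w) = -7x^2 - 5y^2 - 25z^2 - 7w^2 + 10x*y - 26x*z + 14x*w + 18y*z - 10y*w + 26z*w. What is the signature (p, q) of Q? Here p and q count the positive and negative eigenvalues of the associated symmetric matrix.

The associated matrix is A = [[-7, 5, -13, 7], [5, -5, 9, -5], [-13, 9, -25, 13], [7, -5, 13, -7]].
Applying the same elementary operations to the rows and columns of A produces a congruent diagonal matrix with entries -7, -10/7, -4/5, 0.
That gives 3 negative, 1 zero pivots.

(0, 3)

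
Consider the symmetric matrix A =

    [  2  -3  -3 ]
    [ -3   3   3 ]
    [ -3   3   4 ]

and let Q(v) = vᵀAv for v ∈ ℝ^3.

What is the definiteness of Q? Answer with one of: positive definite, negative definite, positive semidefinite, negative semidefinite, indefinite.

indefinite

Applying the same elementary operations to the rows and columns of A produces a congruent diagonal matrix with entries 2, -3/2, 1.
Counting signs: 2 positive, 1 negative.
Hence Q is indefinite.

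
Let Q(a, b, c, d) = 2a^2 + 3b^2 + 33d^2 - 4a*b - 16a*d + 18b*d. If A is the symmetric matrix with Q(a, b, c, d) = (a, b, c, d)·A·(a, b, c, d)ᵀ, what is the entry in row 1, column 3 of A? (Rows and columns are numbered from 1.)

0

The coefficient of a·c in Q is 0. For a symmetric A this equals A[1,3] + A[3,1] = 2·A[1,3].
So A[1,3] = 0/2 = 0.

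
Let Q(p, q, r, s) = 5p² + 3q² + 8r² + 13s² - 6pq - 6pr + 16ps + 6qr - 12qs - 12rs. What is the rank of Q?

4

The associated matrix is A = [[5, -3, -3, 8], [-3, 3, 3, -6], [-3, 3, 8, -6], [8, -6, -6, 13]].
Symmetric row and column elimination reduces A to a congruent diagonal form with pivots 5, 6/5, 5, -1.
Counting signs: 3 positive, 1 negative.
The rank is the number of nonzero pivots: 4.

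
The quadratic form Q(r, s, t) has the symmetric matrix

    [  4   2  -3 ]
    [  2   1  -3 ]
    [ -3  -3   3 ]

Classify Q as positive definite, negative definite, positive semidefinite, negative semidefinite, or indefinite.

A is congruent to a diagonal matrix with 2 positive, 1 negative and 0 zero entries, so Q is indefinite.

indefinite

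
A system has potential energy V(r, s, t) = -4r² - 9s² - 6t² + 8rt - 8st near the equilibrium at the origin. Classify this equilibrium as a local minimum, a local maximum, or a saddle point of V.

The Hessian at the origin is H = [[-8, 0, 8], [0, -18, -8], [8, -8, -12]].
Congruent diagonalization of H (simultaneous row and column reduction) yields pivots -8, -18, -4/9.
Counting signs: 3 negative.
H is negative definite, so the origin is a strict local maximum.

local maximum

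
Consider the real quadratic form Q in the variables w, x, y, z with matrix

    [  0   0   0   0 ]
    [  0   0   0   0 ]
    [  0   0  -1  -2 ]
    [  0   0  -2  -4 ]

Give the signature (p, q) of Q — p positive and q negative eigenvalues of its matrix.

(0, 1)

Symmetric row and column elimination reduces A to a congruent diagonal form with pivots 0, 0, -1, 0.
Counting signs: 1 negative, 3 zero.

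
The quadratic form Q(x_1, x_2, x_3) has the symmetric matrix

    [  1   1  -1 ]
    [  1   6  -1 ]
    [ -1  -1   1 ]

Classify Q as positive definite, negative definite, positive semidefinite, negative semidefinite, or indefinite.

Congruent diagonalization of A (simultaneous row and column reduction) yields pivots 1, 5, 0.
That gives 2 positive, 1 zero pivots.
Hence Q is positive semidefinite.

positive semidefinite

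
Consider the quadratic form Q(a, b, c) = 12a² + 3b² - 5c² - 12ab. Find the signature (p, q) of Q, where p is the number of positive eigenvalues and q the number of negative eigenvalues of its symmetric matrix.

(1, 1)

The symmetric matrix is A = [[12, -6, 0], [-6, 3, 0], [0, 0, -5]].
Congruent diagonalization of A (simultaneous row and column reduction) yields pivots 12, 0, -5.
So there are 1 positive, 1 negative, 1 zero pivots.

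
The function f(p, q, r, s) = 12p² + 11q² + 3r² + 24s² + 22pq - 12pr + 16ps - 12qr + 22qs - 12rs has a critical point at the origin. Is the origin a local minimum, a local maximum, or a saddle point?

The Hessian at the origin is H = [[24, 22, -12, 16], [22, 22, -12, 22], [-12, -12, 6, -12], [16, 22, -12, 48]].
Symmetric row and column elimination reduces H to a congruent diagonal form with pivots 24, 11/6, -6/11, 8.
That gives 3 positive, 1 negative pivots.
H is indefinite, so the origin is a saddle point.

saddle point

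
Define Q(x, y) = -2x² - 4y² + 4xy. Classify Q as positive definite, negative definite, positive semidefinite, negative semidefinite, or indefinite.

negative definite

The symmetric matrix of Q is A = [[-2, 2], [2, -4]].
Leading principal minors: Δ_1 = -2, Δ_2 = 4.
The signs alternate starting with Δ_1 < 0, so by Sylvester's criterion Q is negative definite.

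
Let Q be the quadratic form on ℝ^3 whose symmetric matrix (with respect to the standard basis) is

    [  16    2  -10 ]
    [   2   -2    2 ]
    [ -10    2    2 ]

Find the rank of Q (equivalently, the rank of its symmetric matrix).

3

An LDLᵀ factorisation of A has diagonal entries 16, -9/4, 4/9.
That gives 2 positive, 1 negative pivots.
The rank is the number of nonzero pivots: 3.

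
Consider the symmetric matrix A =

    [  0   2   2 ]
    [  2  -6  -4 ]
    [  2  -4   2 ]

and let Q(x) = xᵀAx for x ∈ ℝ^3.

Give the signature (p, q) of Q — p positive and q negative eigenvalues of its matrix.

(2, 1)

By Sylvester's law of inertia any congruent diagonalization of A has 2 positive, 1 negative and 0 zero entries.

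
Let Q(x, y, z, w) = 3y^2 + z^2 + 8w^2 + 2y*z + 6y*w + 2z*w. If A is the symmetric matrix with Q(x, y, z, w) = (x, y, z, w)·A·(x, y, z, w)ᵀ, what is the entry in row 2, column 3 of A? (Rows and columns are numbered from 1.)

1

The coefficient of y·z in Q is 2. For a symmetric A this equals A[2,3] + A[3,2] = 2·A[2,3].
So A[2,3] = 2/2 = 1.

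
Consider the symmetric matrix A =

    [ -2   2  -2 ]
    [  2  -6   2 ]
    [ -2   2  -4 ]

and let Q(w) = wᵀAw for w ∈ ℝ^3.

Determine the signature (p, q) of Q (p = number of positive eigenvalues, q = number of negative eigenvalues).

An LDLᵀ factorisation of A has diagonal entries -2, -4, -2.
So there are 3 negative pivots.

(0, 3)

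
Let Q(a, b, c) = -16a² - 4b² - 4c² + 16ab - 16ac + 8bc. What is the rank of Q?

The symmetric matrix is A = [[-16, 8, -8], [8, -4, 4], [-8, 4, -4]].
Symmetric row and column elimination reduces A to a congruent diagonal form with pivots -16, 0, 0.
So there are 1 negative, 2 zero pivots.
The rank is the number of nonzero pivots: 1.

1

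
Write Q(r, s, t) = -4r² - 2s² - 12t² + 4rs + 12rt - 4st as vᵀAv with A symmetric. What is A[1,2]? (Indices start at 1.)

The coefficient of r·s in Q is 4. For a symmetric A this equals A[1,2] + A[2,1] = 2·A[1,2].
So A[1,2] = 4/2 = 2.

2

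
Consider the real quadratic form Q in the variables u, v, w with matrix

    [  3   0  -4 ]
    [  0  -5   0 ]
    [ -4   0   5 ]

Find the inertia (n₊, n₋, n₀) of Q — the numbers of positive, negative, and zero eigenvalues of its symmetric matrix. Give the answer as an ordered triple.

(1, 2, 0)

Applying the same elementary operations to the rows and columns of A produces a congruent diagonal matrix with entries 3, -5, -1/3.
So there are 1 positive, 2 negative pivots.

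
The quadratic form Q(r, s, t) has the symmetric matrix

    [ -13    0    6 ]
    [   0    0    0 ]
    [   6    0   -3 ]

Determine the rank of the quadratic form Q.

2

Applying the same elementary operations to the rows and columns of A produces a congruent diagonal matrix with entries -13, 0, -3/13.
That gives 2 negative, 1 zero pivots.
The rank is the number of nonzero pivots: 2.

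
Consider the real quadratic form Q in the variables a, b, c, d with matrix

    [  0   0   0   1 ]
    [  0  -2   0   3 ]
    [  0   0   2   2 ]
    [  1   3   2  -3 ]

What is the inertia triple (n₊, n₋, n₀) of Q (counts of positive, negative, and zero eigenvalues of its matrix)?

By Sylvester's law of inertia any congruent diagonalization of A has 2 positive, 2 negative and 0 zero entries.

(2, 2, 0)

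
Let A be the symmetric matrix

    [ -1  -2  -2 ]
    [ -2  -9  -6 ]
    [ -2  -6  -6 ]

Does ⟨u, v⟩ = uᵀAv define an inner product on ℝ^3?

no

Leading principal minors: Δ_1 = -1, Δ_2 = 5, Δ_3 = -6.
The signs alternate starting with Δ_1 < 0, so by Sylvester's criterion Q is negative definite.
⟨·,·⟩ is an inner product exactly when A is positive definite.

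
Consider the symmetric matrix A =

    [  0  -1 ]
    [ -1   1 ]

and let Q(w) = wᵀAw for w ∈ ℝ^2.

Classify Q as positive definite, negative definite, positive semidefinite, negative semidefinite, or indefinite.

For the 2×2 matrix [[0, -1], [-1, 1]]: det = 0·1 − (-1)² = -1, trace = 1.
det < 0 so the eigenvalues have opposite signs; the form is indefinite.

indefinite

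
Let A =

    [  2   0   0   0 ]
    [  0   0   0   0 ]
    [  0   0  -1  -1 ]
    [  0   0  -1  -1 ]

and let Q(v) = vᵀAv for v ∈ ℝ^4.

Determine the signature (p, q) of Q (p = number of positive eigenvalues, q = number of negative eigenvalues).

Symmetric row and column elimination reduces A to a congruent diagonal form with pivots 2, 0, -1, 0.
Counting signs: 1 positive, 1 negative, 2 zero.

(1, 1)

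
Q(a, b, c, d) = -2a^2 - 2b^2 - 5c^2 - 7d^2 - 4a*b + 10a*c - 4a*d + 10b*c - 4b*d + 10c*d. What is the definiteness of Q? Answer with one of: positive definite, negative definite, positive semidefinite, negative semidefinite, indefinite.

The associated matrix is A = [[-2, -2, 5, -2], [-2, -2, 5, -2], [5, 5, -5, 5], [-2, -2, 5, -7]].
Congruent diagonalization of A (simultaneous row and column reduction) yields pivots -2, 0, 15/2, -5.
That gives 1 positive, 2 negative, 1 zero pivots.
Hence Q is indefinite.

indefinite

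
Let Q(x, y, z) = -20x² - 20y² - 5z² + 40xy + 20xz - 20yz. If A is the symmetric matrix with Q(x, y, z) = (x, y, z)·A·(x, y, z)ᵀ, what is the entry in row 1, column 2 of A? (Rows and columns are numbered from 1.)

The coefficient of x·y in Q is 40. For a symmetric A this equals A[1,2] + A[2,1] = 2·A[1,2].
So A[1,2] = 40/2 = 20.

20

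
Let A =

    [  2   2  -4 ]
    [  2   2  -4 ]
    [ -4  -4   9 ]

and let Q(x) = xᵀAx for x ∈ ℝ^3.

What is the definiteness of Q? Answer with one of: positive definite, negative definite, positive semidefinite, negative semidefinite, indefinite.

positive semidefinite

Congruent diagonalization of A (simultaneous row and column reduction) yields pivots 2, 0, 1.
That gives 2 positive, 1 zero pivots.
Hence Q is positive semidefinite.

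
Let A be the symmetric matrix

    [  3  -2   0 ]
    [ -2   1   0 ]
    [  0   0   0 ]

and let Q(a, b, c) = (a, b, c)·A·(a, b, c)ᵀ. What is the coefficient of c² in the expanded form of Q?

The coefficient of c² is the diagonal entry A[3,3] = 0.

0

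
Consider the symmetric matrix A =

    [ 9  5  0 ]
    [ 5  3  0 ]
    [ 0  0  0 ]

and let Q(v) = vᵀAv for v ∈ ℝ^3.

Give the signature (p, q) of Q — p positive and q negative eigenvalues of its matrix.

(2, 0)

Symmetric row and column elimination reduces A to a congruent diagonal form with pivots 9, 2/9, 0.
That gives 2 positive, 1 zero pivots.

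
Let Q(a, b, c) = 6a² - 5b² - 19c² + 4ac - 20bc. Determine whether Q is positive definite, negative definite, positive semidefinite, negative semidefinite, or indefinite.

The associated matrix is A = [[6, 0, 2], [0, -5, -10], [2, -10, -19]].
Symmetric row and column elimination reduces A to a congruent diagonal form with pivots 6, -5, 1/3.
That gives 2 positive, 1 negative pivots.
Hence Q is indefinite.

indefinite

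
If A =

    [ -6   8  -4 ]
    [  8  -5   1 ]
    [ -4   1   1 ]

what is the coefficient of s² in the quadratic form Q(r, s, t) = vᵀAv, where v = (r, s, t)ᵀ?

The coefficient of s² is the diagonal entry A[2,2] = -5.

-5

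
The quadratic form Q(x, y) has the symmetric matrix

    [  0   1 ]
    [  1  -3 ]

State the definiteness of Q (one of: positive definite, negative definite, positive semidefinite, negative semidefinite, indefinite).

indefinite

For the 2×2 matrix [[0, 1], [1, -3]]: det = 0·-3 − (1)² = -1, trace = -3.
det < 0 so the eigenvalues have opposite signs; the form is indefinite.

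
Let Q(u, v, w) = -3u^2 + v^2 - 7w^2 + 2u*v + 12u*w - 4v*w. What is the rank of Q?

3

The associated matrix is A = [[-3, 1, 6], [1, 1, -2], [6, -2, -7]].
Congruent diagonalization of A (simultaneous row and column reduction) yields pivots -3, 4/3, 5.
Counting signs: 2 positive, 1 negative.
The rank is the number of nonzero pivots: 3.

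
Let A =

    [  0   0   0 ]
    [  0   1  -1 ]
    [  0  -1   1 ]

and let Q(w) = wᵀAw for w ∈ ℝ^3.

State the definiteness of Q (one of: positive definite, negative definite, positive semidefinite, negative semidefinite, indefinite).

positive semidefinite

Row-reducing A symmetrically gives the diagonal entries 0, 1, 0.
That gives 1 positive, 2 zero pivots.
Hence Q is positive semidefinite.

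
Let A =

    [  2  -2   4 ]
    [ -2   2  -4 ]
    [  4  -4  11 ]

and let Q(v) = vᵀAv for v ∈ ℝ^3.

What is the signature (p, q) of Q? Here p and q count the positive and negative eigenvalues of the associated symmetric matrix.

Applying the same elementary operations to the rows and columns of A produces a congruent diagonal matrix with entries 2, 0, 3.
That gives 2 positive, 1 zero pivots.

(2, 0)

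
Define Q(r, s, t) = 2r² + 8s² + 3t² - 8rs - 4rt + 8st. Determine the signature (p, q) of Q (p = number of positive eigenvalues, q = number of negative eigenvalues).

Write A = [[2, -4, -2], [-4, 8, 4], [-2, 4, 3]].
Symmetric row and column elimination reduces A to a congruent diagonal form with pivots 2, 0, 1.
That gives 2 positive, 1 zero pivots.

(2, 0)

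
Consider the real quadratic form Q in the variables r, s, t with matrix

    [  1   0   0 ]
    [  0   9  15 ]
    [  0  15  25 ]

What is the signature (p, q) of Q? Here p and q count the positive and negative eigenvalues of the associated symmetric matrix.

Applying the same elementary operations to the rows and columns of A produces a congruent diagonal matrix with entries 1, 9, 0.
So there are 2 positive, 1 zero pivots.

(2, 0)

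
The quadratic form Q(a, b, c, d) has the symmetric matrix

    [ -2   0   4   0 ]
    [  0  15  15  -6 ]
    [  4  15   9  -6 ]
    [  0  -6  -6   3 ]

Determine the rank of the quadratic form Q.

Symmetric row and column elimination reduces A to a congruent diagonal form with pivots -2, 15, 2, 3/5.
That gives 3 positive, 1 negative pivots.
The rank is the number of nonzero pivots: 4.

4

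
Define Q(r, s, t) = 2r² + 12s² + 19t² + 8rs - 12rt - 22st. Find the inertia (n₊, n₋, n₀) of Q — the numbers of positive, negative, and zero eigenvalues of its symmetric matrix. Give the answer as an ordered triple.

(3, 0, 0)

The symmetric matrix is A = [[2, 4, -6], [4, 12, -11], [-6, -11, 19]].
Row-reducing A symmetrically gives the diagonal entries 2, 4, 3/4.
So there are 3 positive pivots.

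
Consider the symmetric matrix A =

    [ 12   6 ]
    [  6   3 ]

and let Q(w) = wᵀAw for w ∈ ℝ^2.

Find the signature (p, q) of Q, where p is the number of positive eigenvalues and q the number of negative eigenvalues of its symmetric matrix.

Congruent diagonalization of A (simultaneous row and column reduction) yields pivots 12, 0.
So there are 1 positive, 1 zero pivots.

(1, 0)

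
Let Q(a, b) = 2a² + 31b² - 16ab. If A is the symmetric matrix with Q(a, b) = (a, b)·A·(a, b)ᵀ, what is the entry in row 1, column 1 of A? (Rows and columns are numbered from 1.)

The coefficient of a² in Q is 2, and that is exactly A[1,1].

2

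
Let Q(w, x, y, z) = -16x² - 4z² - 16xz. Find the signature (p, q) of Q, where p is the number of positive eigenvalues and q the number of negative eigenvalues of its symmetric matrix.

The symmetric matrix is A = [[0, 0, 0, 0], [0, -16, 0, -8], [0, 0, 0, 0], [0, -8, 0, -4]].
Symmetric row and column elimination reduces A to a congruent diagonal form with pivots 0, -16, 0, 0.
So there are 1 negative, 3 zero pivots.

(0, 1)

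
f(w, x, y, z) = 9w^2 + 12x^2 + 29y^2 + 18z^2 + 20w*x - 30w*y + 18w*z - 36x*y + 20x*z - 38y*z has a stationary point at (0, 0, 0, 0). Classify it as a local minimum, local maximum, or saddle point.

local minimum

The Hessian at the origin is H = [[18, 20, -30, 18], [20, 24, -36, 20], [-30, -36, 58, -38], [18, 20, -38, 36]].
Row-reducing H symmetrically gives the diagonal entries 18, 16/9, 4, 2.
That gives 4 positive pivots.
H is positive definite, so the origin is a strict local minimum.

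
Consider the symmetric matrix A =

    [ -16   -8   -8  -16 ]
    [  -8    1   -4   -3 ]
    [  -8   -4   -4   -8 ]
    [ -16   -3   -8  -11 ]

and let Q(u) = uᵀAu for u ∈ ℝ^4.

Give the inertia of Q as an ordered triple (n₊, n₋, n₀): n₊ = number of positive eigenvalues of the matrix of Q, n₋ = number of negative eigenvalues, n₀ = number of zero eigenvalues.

Congruent diagonalization of A (simultaneous row and column reduction) yields pivots -16, 5, 0, 0.
Counting signs: 1 positive, 1 negative, 2 zero.

(1, 1, 2)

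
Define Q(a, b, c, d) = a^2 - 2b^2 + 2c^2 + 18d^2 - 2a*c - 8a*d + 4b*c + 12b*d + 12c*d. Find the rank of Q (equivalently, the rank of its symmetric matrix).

Write A = [[1, 0, -1, -4], [0, -2, 2, 6], [-1, 2, 2, 6], [-4, 6, 6, 18]].
Row-reducing A symmetrically gives the diagonal entries 1, -2, 3, -4/3.
Counting signs: 2 positive, 2 negative.
The rank is the number of nonzero pivots: 4.

4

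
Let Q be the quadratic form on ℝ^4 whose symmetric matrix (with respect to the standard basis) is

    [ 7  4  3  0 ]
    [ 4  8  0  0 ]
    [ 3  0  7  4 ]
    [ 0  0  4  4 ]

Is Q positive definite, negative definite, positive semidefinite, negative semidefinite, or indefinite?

positive definite

An LDLᵀ factorisation of A has diagonal entries 7, 40/7, 26/5, 12/13.
Counting signs: 4 positive.
Hence Q is positive definite.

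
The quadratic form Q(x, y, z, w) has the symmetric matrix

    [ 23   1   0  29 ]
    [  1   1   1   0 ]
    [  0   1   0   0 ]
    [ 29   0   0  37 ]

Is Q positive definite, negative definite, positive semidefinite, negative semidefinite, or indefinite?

An LDLᵀ factorisation of A has diagonal entries 23, 22/23, -23/22, 10/23.
That gives 3 positive, 1 negative pivots.
Hence Q is indefinite.

indefinite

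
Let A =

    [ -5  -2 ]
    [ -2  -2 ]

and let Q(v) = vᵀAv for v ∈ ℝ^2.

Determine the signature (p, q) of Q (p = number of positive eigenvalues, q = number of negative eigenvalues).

Congruent diagonalization of A (simultaneous row and column reduction) yields pivots -5, -6/5.
Counting signs: 2 negative.

(0, 2)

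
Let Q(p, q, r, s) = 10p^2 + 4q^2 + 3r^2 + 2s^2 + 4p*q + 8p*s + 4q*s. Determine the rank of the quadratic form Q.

The symmetric matrix is A = [[10, 2, 0, 4], [2, 4, 0, 2], [0, 0, 3, 0], [4, 2, 0, 2]].
Symmetric row and column elimination reduces A to a congruent diagonal form with pivots 10, 18/5, 3, 0.
That gives 3 positive, 1 zero pivots.
The rank is the number of nonzero pivots: 3.

3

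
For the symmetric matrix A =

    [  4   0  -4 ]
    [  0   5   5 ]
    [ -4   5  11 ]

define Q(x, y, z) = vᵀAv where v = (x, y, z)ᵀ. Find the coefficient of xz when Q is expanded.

-8

The coefficient of xz is A[1,3] + A[3,1] = 2·(-4) = -8.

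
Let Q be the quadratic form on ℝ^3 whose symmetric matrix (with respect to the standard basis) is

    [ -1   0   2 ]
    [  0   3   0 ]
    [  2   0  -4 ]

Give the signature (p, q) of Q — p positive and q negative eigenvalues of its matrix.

Row-reducing A symmetrically gives the diagonal entries -1, 3, 0.
So there are 1 positive, 1 negative, 1 zero pivots.

(1, 1)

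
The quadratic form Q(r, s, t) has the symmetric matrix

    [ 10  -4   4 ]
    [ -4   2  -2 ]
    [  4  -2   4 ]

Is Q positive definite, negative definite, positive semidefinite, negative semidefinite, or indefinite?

An LDLᵀ factorisation of A has diagonal entries 10, 2/5, 2.
That gives 3 positive pivots.
Hence Q is positive definite.

positive definite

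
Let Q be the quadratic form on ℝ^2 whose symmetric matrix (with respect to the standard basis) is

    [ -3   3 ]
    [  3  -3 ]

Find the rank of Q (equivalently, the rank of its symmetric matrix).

Symmetric row and column elimination reduces A to a congruent diagonal form with pivots -3, 0.
Counting signs: 1 negative, 1 zero.
The rank is the number of nonzero pivots: 1.

1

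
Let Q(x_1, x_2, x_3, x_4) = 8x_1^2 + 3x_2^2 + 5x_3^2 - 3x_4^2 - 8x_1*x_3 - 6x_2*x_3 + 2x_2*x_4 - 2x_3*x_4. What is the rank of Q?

3

The associated matrix is A = [[8, 0, -4, 0], [0, 3, -3, 1], [-4, -3, 5, -1], [0, 1, -1, -3]].
Congruent diagonalization of A (simultaneous row and column reduction) yields pivots 8, 3, 0, -10/3.
Counting signs: 2 positive, 1 negative, 1 zero.
The rank is the number of nonzero pivots: 3.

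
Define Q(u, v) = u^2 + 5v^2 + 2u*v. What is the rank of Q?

2

The associated matrix is A = [[1, 1], [1, 5]].
Congruent diagonalization of A (simultaneous row and column reduction) yields pivots 1, 4.
So there are 2 positive pivots.
The rank is the number of nonzero pivots: 2.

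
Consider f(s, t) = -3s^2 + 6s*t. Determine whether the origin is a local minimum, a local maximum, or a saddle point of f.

The Hessian at the origin is H = [[-6, 6], [6, 0]].
det H = -6·0 − (6)² = -36 < 0, so H is indefinite.
Therefore the origin is a saddle point.

saddle point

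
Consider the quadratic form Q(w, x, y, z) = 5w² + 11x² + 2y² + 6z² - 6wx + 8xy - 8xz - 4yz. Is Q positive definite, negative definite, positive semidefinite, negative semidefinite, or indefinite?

The symmetric matrix is A = [[5, -3, 0, 0], [-3, 11, 4, -4], [0, 4, 2, -2], [0, -4, -2, 6]].
An LDLᵀ factorisation of A has diagonal entries 5, 46/5, 6/23, 4.
Counting signs: 4 positive.
Hence Q is positive definite.

positive definite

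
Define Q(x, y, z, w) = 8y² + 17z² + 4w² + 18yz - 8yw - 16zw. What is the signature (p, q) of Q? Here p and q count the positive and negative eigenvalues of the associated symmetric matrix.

(3, 0)

The associated matrix is A = [[0, 0, 0, 0], [0, 8, 9, -4], [0, 9, 17, -8], [0, -4, -8, 4]].
Row-reducing A symmetrically gives the diagonal entries 0, 8, 55/8, 12/55.
That gives 3 positive, 1 zero pivots.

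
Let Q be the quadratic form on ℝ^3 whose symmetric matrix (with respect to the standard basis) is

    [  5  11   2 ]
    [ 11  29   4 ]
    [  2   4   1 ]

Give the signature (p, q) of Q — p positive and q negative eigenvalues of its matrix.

Congruent diagonalization of A (simultaneous row and column reduction) yields pivots 5, 24/5, 1/6.
Counting signs: 3 positive.

(3, 0)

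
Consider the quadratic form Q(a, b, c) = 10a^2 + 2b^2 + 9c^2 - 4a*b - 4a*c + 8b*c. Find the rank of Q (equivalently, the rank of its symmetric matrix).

The symmetric matrix is A = [[10, -2, -2], [-2, 2, 4], [-2, 4, 9]].
Congruent diagonalization of A (simultaneous row and column reduction) yields pivots 10, 8/5, 1/2.
Counting signs: 3 positive.
The rank is the number of nonzero pivots: 3.

3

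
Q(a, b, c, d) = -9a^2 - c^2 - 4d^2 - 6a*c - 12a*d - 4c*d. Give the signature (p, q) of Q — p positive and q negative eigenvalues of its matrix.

The symmetric matrix is A = [[-9, 0, -3, -6], [0, 0, 0, 0], [-3, 0, -1, -2], [-6, 0, -2, -4]].
Applying the same elementary operations to the rows and columns of A produces a congruent diagonal matrix with entries -9, 0, 0, 0.
That gives 1 negative, 3 zero pivots.

(0, 1)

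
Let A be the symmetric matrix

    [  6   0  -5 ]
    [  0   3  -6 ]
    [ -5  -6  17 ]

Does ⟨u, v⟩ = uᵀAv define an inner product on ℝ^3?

yes

An LDLᵀ factorisation of A has diagonal entries 6, 3, 5/6.
So there are 3 positive pivots.
Hence Q is positive definite.
⟨·,·⟩ is an inner product exactly when A is positive definite.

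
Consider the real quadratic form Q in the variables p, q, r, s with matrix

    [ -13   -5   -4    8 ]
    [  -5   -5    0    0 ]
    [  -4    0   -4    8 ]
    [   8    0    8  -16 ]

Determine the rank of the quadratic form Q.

Row-reducing A symmetrically gives the diagonal entries -13, -40/13, -2, 0.
That gives 3 negative, 1 zero pivots.
The rank is the number of nonzero pivots: 3.

3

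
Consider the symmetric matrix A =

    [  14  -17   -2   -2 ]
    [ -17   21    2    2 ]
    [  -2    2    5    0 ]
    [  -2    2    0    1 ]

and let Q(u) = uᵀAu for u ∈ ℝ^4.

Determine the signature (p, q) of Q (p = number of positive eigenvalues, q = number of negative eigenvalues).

(4, 0)

An LDLᵀ factorisation of A has diagonal entries 14, 5/14, 21/5, 1/21.
That gives 4 positive pivots.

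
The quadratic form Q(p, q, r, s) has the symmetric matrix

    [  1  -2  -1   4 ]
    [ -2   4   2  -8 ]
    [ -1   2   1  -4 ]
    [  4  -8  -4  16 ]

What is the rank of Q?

Row-reducing A symmetrically gives the diagonal entries 1, 0, 0, 0.
Counting signs: 1 positive, 3 zero.
The rank is the number of nonzero pivots: 1.

1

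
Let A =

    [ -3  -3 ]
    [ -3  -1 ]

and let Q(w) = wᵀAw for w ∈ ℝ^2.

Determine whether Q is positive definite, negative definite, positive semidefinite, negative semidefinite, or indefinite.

For the 2×2 matrix [[-3, -3], [-3, -1]]: det = -3·-1 − (-3)² = -6, trace = -4.
det < 0 so the eigenvalues have opposite signs; the form is indefinite.

indefinite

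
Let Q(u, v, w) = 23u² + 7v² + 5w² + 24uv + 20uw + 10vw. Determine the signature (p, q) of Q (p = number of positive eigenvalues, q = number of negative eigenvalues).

Write A = [[23, 12, 10], [12, 7, 5], [10, 5, 5]].
Congruent diagonalization of A (simultaneous row and column reduction) yields pivots 23, 17/23, 10/17.
That gives 3 positive pivots.

(3, 0)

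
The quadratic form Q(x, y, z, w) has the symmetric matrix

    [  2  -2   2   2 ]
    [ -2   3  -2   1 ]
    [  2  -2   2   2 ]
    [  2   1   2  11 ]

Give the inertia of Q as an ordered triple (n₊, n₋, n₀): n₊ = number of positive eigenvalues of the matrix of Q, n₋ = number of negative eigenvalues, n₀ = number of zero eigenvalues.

Symmetric row and column elimination reduces A to a congruent diagonal form with pivots 2, 1, 0, 0.
So there are 2 positive, 2 zero pivots.

(2, 0, 2)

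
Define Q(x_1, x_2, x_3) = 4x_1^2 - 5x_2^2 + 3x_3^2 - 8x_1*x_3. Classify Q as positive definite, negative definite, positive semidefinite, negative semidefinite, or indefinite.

The associated matrix is A = [[4, 0, -4], [0, -5, 0], [-4, 0, 3]].
Congruent diagonalization of A (simultaneous row and column reduction) yields pivots 4, -5, -1.
Counting signs: 1 positive, 2 negative.
Hence Q is indefinite.

indefinite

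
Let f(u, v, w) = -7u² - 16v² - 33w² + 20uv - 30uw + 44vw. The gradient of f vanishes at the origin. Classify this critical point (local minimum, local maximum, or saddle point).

The Hessian at the origin is H = [[-14, 20, -30], [20, -32, 44], [-30, 44, -66]].
An LDLᵀ factorisation of H has diagonal entries -14, -24/7, -4/3.
Counting signs: 3 negative.
H is negative definite, so the origin is a strict local maximum.

local maximum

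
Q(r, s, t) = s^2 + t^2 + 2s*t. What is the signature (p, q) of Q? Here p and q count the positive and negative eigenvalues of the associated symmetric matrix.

The associated matrix is A = [[0, 0, 0], [0, 1, 1], [0, 1, 1]].
Row-reducing A symmetrically gives the diagonal entries 0, 1, 0.
Counting signs: 1 positive, 2 zero.

(1, 0)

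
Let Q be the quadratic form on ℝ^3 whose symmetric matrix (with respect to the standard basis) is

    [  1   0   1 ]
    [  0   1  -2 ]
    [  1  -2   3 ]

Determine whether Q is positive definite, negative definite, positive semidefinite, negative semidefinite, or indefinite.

indefinite

Symmetric row and column elimination reduces A to a congruent diagonal form with pivots 1, 1, -2.
Counting signs: 2 positive, 1 negative.
Hence Q is indefinite.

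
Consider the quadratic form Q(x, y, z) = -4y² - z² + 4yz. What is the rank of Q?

1

The associated matrix is A = [[0, 0, 0], [0, -4, 2], [0, 2, -1]].
Row-reducing A symmetrically gives the diagonal entries 0, -4, 0.
Counting signs: 1 negative, 2 zero.
The rank is the number of nonzero pivots: 1.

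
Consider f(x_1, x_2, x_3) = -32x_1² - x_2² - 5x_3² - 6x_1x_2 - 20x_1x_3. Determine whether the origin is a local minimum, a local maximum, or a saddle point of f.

local maximum

The Hessian at the origin is H = [[-64, -6, -20], [-6, -2, 0], [-20, 0, -10]].
Row-reducing H symmetrically gives the diagonal entries -64, -23/16, -30/23.
That gives 3 negative pivots.
H is negative definite, so the origin is a strict local maximum.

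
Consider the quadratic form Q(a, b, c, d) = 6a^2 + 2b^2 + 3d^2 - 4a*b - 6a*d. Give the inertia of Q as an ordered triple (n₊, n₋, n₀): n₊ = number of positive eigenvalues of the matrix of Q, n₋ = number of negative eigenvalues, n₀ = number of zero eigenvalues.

The associated matrix is A = [[6, -2, 0, -3], [-2, 2, 0, 0], [0, 0, 0, 0], [-3, 0, 0, 3]].
Symmetric row and column elimination reduces A to a congruent diagonal form with pivots 6, 4/3, 0, 3/4.
So there are 3 positive, 1 zero pivots.

(3, 0, 1)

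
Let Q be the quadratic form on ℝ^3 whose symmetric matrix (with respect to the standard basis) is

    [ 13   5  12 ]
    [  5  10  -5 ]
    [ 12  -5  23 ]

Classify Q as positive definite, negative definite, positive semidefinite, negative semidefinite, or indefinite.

Leading principal minors: Δ_1 = 13, Δ_2 = 105, Δ_3 = 50.
All leading principal minors are positive, so by Sylvester's criterion Q is positive definite.

positive definite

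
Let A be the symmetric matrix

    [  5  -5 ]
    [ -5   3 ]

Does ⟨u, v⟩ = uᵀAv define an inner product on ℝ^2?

For the 2×2 matrix [[5, -5], [-5, 3]]: det = 5·3 − (-5)² = -10, trace = 8.
det < 0 so the eigenvalues have opposite signs; the form is indefinite.
⟨·,·⟩ is an inner product exactly when A is positive definite.

no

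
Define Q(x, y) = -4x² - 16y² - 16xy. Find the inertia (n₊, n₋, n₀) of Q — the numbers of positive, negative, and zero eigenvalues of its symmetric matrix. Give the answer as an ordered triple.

(0, 1, 1)

The associated matrix is A = [[-4, -8], [-8, -16]].
Congruent diagonalization of A (simultaneous row and column reduction) yields pivots -4, 0.
Counting signs: 1 negative, 1 zero.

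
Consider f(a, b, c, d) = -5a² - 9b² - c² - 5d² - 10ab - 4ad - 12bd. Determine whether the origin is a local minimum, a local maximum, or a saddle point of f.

The Hessian at the origin is H = [[-10, -10, 0, -4], [-10, -18, 0, -12], [0, 0, -2, 0], [-4, -12, 0, -10]].
Congruent diagonalization of H (simultaneous row and column reduction) yields pivots -10, -8, -2, -2/5.
That gives 4 negative pivots.
H is negative definite, so the origin is a strict local maximum.

local maximum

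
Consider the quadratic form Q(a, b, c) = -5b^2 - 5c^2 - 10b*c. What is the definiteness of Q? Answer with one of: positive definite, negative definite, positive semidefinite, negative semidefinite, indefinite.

negative semidefinite

Write A = [[0, 0, 0], [0, -5, -5], [0, -5, -5]].
Applying the same elementary operations to the rows and columns of A produces a congruent diagonal matrix with entries 0, -5, 0.
Counting signs: 1 negative, 2 zero.
Hence Q is negative semidefinite.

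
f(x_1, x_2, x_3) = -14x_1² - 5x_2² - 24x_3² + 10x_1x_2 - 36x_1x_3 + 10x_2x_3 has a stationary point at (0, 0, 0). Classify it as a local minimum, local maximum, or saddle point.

local maximum

The Hessian at the origin is H = [[-28, 10, -36], [10, -10, 10], [-36, 10, -48]].
Congruent diagonalization of H (simultaneous row and column reduction) yields pivots -28, -45/7, -4/9.
So there are 3 negative pivots.
H is negative definite, so the origin is a strict local maximum.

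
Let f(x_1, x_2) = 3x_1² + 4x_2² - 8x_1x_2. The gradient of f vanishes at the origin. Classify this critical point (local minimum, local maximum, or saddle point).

The Hessian at the origin is H = [[6, -8], [-8, 8]].
det H = 6·8 − (-8)² = -16 < 0, so H is indefinite.
Therefore the origin is a saddle point.

saddle point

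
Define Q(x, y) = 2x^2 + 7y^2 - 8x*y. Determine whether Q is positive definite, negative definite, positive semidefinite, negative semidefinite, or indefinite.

indefinite

The symmetric matrix of Q is [[2, -4], [-4, 7]].
For the 2×2 matrix [[2, -4], [-4, 7]]: det = 2·7 − (-4)² = -2, trace = 9.
det < 0 so the eigenvalues have opposite signs; the form is indefinite.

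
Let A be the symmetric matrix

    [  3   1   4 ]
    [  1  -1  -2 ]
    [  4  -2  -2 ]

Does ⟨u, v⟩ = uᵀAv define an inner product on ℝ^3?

Row-reducing A symmetrically gives the diagonal entries 3, -4/3, 1.
That gives 2 positive, 1 negative pivots.
Hence Q is indefinite.
⟨·,·⟩ is an inner product exactly when A is positive definite.

no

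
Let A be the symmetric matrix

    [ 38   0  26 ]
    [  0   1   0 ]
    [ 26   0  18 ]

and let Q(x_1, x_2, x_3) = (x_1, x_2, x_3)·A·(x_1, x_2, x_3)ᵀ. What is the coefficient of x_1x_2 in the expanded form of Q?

The coefficient of x_1x_2 is A[1,2] + A[2,1] = 2·0 = 0.

0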